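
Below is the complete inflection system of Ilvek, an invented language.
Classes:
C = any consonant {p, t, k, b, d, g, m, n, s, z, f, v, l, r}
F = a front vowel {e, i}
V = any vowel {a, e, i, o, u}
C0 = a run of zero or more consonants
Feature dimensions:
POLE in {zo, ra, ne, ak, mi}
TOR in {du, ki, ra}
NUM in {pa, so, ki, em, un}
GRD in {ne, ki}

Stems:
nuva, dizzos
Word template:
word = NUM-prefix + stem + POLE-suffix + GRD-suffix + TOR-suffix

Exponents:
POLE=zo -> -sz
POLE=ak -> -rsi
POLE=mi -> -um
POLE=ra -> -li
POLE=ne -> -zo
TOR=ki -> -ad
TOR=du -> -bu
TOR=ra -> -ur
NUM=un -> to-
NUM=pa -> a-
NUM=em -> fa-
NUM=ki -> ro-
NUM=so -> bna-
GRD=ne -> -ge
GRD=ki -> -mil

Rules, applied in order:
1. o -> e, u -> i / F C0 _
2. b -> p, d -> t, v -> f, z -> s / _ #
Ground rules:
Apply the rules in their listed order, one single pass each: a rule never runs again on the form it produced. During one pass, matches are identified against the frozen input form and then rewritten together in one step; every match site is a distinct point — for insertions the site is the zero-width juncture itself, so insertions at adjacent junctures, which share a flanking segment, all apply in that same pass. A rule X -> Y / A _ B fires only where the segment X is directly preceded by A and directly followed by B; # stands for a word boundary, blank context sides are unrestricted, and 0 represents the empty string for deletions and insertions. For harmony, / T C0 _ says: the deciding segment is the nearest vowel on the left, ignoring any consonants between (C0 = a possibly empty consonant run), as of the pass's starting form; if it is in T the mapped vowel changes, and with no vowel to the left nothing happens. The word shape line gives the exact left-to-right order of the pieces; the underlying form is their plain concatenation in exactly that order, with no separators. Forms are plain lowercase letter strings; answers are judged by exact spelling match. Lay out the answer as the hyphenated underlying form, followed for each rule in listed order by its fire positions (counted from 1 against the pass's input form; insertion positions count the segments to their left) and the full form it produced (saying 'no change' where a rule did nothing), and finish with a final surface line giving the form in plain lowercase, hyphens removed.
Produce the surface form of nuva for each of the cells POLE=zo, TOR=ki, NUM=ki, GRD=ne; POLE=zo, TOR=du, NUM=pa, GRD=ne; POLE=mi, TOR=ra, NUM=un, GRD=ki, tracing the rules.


cell POLE=zo, TOR=ki, NUM=ki, GRD=ne:
underlying: ro-nuva-sz-ge-ad
1. o -> e, u -> i / F C0 _: no change
2. b -> p, d -> t, v -> f, z -> s / _ #: fires at position(s) 12: ronuvaszgeat
surface: ronuvaszgeat

cell POLE=zo, TOR=du, NUM=pa, GRD=ne:
underlying: a-nuva-sz-ge-bu
1. o -> e, u -> i / F C0 _: fires at position(s) 11: anuvaszgebi
2. b -> p, d -> t, v -> f, z -> s / _ #: no change
surface: anuvaszgebi

cell POLE=mi, TOR=ra, NUM=un, GRD=ki:
underlying: to-nuva-um-mil-ur
1. o -> e, u -> i / F C0 _: fires at position(s) 12: tonuvaummilir
2. b -> p, d -> t, v -> f, z -> s / _ #: no change
surface: tonuvaummilir


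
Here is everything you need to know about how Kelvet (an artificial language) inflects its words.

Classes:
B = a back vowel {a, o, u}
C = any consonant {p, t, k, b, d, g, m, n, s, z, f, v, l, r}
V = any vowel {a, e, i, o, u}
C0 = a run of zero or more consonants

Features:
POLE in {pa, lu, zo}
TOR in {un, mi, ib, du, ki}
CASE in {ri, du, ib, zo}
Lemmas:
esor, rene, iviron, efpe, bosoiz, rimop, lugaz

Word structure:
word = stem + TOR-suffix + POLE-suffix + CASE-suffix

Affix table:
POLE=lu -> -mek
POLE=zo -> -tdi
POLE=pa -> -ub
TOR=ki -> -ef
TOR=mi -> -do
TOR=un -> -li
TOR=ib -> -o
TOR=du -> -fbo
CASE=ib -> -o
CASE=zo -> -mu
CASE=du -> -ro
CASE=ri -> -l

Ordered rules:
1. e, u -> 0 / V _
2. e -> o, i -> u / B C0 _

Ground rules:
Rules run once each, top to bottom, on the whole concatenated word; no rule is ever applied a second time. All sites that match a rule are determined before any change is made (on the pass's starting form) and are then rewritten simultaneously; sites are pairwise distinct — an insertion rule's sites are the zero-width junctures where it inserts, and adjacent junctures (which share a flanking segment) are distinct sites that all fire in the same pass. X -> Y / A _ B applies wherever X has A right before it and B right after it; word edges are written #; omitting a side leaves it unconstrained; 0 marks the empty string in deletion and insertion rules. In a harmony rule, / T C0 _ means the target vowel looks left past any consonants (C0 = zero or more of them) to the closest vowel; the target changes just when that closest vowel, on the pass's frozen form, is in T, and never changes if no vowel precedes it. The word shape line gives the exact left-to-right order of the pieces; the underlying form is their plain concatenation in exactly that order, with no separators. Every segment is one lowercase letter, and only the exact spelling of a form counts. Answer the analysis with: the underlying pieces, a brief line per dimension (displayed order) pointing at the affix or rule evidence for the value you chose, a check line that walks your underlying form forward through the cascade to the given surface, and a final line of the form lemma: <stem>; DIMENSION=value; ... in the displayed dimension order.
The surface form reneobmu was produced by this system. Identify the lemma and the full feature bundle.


underlying: rene-o-ub-mu
POLE=pa - signalled by the affix -ub
TOR=ib - signalled by the affix -o
CASE=zo - signalled by the affix -mu
check: reneoubmu -> reneobmu -> reneobmu
lemma: rene; POLE=pa; TOR=ib; CASE=zo


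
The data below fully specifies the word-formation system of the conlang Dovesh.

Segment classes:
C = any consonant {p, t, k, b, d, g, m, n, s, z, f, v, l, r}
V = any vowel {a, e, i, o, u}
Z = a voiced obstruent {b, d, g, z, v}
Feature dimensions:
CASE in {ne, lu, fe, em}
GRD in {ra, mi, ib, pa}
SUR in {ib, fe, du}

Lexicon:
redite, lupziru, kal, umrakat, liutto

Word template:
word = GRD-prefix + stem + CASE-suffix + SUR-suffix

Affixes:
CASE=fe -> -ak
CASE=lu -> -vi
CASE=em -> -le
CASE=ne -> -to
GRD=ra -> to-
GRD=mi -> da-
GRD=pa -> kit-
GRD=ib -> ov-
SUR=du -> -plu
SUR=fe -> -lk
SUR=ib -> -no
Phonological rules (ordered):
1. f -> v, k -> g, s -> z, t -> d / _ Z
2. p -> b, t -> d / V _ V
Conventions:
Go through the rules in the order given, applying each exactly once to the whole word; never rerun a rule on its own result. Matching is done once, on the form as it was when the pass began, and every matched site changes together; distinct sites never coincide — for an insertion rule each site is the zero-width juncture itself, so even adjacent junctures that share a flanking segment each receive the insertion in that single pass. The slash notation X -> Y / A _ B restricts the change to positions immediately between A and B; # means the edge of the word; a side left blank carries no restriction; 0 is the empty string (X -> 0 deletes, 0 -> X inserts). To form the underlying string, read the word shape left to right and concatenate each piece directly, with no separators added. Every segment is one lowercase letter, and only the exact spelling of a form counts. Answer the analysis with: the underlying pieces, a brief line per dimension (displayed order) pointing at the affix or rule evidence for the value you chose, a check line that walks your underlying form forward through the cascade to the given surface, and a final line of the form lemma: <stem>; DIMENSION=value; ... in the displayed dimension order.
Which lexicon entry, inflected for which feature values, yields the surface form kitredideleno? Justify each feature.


underlying: kit-redite-le-no
CASE=em - signalled by the affix -le
GRD=pa - signalled by the affix kit-
SUR=ib - signalled by the affix -no
check: kitrediteleno -> kitrediteleno -> kitredideleno
lemma: redite; CASE=em; GRD=pa; SUR=ib


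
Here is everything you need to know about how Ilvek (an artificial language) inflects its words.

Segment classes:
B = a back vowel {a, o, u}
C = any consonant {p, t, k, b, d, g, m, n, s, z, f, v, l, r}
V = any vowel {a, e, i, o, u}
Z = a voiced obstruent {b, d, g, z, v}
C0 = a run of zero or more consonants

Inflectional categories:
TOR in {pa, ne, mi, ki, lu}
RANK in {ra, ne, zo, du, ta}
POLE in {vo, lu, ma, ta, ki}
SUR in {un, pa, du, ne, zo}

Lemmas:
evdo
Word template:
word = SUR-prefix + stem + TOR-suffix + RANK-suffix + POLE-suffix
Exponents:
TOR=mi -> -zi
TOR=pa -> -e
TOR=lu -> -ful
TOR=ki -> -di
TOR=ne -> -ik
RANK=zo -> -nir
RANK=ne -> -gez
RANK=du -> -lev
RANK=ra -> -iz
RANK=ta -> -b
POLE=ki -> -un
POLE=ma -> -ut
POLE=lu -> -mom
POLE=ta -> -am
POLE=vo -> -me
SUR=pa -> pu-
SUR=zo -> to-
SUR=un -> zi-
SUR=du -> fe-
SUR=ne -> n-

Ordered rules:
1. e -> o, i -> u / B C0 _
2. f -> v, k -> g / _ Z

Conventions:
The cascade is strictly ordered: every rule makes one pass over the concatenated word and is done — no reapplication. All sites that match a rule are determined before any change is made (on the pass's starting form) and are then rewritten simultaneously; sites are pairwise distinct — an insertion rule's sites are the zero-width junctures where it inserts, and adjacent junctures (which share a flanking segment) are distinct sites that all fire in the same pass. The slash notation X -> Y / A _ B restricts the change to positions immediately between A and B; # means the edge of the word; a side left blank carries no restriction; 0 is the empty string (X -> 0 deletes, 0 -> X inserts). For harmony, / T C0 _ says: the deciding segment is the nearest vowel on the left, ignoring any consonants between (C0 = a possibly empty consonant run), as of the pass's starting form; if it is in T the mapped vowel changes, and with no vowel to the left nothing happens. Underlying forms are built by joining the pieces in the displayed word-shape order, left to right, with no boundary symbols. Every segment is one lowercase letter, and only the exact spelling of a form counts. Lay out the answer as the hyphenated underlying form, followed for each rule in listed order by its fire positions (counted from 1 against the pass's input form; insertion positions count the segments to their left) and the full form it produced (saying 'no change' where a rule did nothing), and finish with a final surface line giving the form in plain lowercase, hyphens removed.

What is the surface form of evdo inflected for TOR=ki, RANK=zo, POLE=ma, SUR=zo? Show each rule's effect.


underlying: to-evdo-di-nir-ut
1. e -> o, i -> u / B C0 _: fires at position(s) 3, 8: toovdodunirut
2. f -> v, k -> g / _ Z: no change
surface: toovdodunirut


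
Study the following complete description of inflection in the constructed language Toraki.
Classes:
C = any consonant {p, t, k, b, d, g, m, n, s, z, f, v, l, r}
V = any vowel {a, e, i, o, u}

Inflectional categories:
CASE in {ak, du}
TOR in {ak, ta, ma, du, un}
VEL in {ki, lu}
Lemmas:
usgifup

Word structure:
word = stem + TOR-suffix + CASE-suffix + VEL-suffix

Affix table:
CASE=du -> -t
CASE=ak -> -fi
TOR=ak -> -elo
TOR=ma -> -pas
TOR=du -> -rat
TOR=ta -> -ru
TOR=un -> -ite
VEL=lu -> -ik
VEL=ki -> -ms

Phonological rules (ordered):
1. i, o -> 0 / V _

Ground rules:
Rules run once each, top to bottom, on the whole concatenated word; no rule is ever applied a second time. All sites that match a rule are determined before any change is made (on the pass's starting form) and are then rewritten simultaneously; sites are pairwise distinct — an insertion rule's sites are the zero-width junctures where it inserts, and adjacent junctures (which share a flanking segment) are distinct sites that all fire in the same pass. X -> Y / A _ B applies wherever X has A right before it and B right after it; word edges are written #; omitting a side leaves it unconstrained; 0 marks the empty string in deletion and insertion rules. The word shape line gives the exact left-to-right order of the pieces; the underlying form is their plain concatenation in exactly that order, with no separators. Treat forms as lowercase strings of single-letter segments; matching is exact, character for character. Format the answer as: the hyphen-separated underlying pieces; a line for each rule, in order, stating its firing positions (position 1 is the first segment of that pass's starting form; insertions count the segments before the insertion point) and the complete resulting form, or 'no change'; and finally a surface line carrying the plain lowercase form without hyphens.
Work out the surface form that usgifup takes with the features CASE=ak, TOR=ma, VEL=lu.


underlying: usgifup-pas-fi-ik
1. i, o -> 0 / V _: fires at position(s) 13: usgifuppasfik
surface: usgifuppasfik


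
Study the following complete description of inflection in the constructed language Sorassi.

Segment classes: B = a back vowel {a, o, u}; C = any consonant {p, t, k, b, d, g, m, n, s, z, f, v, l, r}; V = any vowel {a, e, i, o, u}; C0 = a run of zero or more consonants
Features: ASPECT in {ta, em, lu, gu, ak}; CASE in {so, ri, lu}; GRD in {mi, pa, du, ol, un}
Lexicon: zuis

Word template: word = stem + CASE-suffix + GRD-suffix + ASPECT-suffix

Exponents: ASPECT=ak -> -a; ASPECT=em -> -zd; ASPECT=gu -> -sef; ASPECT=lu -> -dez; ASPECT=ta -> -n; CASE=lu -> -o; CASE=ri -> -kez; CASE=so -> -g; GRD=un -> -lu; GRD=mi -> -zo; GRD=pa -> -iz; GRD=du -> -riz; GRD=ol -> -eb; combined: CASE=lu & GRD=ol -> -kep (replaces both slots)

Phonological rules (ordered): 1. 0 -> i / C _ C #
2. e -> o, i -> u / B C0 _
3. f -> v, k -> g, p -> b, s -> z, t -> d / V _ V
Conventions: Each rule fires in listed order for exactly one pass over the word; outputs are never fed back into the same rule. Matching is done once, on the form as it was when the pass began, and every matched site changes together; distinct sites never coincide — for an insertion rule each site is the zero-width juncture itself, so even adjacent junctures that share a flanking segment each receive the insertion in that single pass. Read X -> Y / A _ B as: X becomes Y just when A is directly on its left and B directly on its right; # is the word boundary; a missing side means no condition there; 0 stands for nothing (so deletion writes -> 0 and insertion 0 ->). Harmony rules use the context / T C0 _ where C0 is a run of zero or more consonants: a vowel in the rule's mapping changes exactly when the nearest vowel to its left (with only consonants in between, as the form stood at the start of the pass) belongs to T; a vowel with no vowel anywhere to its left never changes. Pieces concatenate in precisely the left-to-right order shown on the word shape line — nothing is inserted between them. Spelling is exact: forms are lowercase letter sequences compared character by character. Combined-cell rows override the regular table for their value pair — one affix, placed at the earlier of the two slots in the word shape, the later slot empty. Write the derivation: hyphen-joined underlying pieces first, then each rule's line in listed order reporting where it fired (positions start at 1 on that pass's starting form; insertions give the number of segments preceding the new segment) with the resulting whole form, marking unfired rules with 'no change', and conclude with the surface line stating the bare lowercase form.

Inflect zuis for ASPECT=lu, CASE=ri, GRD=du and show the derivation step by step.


underlying: zuis-kez-riz-dez
1. 0 -> i / C _ C #: no change
2. e -> o, i -> u / B C0 _: fires at position(s) 3: zuuskezrizdez
3. f -> v, k -> g, p -> b, s -> z, t -> d / V _ V: no change
surface: zuuskezrizdez


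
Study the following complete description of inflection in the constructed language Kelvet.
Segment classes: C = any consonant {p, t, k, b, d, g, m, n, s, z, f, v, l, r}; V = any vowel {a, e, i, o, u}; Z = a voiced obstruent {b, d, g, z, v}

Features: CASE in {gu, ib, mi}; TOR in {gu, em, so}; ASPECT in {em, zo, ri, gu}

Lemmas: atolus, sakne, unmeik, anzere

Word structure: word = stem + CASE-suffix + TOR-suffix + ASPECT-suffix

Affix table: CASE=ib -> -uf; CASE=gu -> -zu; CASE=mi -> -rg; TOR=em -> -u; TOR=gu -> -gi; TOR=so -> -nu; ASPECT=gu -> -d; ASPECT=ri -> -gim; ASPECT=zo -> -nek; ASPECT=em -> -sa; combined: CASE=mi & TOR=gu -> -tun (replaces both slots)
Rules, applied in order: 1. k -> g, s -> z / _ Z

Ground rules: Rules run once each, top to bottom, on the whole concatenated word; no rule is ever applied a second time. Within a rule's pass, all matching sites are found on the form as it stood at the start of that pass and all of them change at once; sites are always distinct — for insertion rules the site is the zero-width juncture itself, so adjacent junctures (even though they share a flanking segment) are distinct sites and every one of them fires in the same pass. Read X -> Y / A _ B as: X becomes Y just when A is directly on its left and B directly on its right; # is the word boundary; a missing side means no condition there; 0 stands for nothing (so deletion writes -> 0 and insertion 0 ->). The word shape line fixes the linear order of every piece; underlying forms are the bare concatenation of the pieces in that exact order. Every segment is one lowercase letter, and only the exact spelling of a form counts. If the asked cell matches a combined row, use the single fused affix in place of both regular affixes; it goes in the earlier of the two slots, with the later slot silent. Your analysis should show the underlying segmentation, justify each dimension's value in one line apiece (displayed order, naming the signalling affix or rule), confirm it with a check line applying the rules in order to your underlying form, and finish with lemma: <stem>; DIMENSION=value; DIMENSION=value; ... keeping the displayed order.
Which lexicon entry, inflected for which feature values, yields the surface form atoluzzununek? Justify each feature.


underlying: atolus-zu-nu-nek
CASE=gu - signalled by the affix -zu
TOR=so - signalled by the affix -nu
ASPECT=zo - signalled by the affix -nek
check: atoluszununek -> atoluzzununek
lemma: atolus; CASE=gu; TOR=so; ASPECT=zo


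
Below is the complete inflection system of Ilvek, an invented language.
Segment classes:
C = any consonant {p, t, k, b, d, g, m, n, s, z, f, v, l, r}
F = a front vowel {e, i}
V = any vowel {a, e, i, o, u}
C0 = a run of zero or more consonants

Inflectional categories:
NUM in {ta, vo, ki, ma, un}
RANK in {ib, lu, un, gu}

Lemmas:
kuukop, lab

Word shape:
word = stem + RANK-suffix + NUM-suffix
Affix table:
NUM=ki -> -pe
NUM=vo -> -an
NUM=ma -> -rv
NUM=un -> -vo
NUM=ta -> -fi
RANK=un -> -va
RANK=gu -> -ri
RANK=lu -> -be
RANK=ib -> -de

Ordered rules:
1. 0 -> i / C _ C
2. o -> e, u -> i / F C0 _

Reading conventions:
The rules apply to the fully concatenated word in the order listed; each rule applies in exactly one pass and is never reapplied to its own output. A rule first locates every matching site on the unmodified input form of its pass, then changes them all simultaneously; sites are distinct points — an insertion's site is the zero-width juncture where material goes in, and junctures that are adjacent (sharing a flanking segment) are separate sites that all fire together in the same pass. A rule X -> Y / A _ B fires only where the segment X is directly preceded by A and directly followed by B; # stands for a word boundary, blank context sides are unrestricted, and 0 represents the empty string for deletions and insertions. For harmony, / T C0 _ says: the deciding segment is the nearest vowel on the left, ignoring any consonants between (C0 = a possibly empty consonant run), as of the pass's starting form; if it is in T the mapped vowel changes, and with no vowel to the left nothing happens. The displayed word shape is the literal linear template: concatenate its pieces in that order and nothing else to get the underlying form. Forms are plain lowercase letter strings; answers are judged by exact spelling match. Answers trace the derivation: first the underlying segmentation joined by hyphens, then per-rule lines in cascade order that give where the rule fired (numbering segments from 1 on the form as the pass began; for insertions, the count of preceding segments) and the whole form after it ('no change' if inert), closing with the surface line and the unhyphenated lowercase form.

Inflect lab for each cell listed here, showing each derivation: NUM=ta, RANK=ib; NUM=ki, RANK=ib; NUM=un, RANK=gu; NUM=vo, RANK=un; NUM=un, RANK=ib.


cell NUM=ta, RANK=ib:
underlying: lab-de-fi
1. 0 -> i / C _ C: inserts after position(s) 3: labidefi
2. o -> e, u -> i / F C0 _: no change
surface: labidefi

cell NUM=ki, RANK=ib:
underlying: lab-de-pe
1. 0 -> i / C _ C: inserts after position(s) 3: labidepe
2. o -> e, u -> i / F C0 _: no change
surface: labidepe

cell NUM=un, RANK=gu:
underlying: lab-ri-vo
1. 0 -> i / C _ C: inserts after position(s) 3: labirivo
2. o -> e, u -> i / F C0 _: fires at position(s) 8: labirive
surface: labirive

cell NUM=vo, RANK=un:
underlying: lab-va-an
1. 0 -> i / C _ C: inserts after position(s) 3: labivaan
2. o -> e, u -> i / F C0 _: no change
surface: labivaan

cell NUM=un, RANK=ib:
underlying: lab-de-vo
1. 0 -> i / C _ C: inserts after position(s) 3: labidevo
2. o -> e, u -> i / F C0 _: fires at position(s) 8: labideve
surface: labideve


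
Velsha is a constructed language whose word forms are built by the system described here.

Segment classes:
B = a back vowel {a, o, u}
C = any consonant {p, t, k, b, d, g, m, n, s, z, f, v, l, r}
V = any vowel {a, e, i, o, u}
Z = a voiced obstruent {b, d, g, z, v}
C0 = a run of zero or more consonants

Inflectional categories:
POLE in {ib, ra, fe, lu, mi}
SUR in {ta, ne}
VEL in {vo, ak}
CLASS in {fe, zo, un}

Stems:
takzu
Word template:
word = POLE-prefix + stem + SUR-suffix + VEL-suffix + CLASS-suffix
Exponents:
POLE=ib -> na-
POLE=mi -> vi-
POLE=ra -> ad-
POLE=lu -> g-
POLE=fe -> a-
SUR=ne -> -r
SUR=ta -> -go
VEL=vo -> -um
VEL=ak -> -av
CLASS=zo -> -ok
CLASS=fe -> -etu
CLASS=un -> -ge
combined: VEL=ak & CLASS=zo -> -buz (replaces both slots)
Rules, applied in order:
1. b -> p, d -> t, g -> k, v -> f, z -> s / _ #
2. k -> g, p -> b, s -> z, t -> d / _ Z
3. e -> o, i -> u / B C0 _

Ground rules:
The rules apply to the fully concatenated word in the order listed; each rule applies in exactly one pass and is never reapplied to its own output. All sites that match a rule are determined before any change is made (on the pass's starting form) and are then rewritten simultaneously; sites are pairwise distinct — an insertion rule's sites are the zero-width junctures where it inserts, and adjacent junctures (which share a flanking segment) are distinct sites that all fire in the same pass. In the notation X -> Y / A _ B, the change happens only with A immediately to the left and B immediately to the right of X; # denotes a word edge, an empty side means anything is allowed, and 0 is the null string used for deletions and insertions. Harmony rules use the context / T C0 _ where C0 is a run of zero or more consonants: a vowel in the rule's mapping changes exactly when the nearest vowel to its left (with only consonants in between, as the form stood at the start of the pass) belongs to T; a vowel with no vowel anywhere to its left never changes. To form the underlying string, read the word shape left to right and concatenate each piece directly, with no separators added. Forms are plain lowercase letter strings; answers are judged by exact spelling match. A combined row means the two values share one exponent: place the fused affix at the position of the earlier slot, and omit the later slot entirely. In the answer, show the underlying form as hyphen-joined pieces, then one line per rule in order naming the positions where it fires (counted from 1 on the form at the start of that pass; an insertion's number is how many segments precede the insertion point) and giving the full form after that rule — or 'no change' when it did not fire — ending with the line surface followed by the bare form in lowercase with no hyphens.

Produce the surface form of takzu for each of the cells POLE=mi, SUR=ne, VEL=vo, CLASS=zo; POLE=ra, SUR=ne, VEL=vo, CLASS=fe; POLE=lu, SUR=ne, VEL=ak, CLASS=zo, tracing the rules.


cell POLE=mi, SUR=ne, VEL=vo, CLASS=zo:
underlying: vi-takzu-r-um-ok
1. b -> p, d -> t, g -> k, v -> f, z -> s / _ #: no change
2. k -> g, p -> b, s -> z, t -> d / _ Z: fires at position(s) 5: vitagzurumok
3. e -> o, i -> u / B C0 _: no change
surface: vitagzurumok

cell POLE=ra, SUR=ne, VEL=vo, CLASS=fe:
underlying: ad-takzu-r-um-etu
1. b -> p, d -> t, g -> k, v -> f, z -> s / _ #: no change
2. k -> g, p -> b, s -> z, t -> d / _ Z: fires at position(s) 5: adtagzurumetu
3. e -> o, i -> u / B C0 _: fires at position(s) 11: adtagzurumotu
surface: adtagzurumotu

cell POLE=lu, SUR=ne, VEL=ak, CLASS=zo:
underlying: g-takzu-r-buz
1. b -> p, d -> t, g -> k, v -> f, z -> s / _ #: fires at position(s) 10: gtakzurbus
2. k -> g, p -> b, s -> z, t -> d / _ Z: fires at position(s) 4: gtagzurbus
3. e -> o, i -> u / B C0 _: no change
surface: gtagzurbus


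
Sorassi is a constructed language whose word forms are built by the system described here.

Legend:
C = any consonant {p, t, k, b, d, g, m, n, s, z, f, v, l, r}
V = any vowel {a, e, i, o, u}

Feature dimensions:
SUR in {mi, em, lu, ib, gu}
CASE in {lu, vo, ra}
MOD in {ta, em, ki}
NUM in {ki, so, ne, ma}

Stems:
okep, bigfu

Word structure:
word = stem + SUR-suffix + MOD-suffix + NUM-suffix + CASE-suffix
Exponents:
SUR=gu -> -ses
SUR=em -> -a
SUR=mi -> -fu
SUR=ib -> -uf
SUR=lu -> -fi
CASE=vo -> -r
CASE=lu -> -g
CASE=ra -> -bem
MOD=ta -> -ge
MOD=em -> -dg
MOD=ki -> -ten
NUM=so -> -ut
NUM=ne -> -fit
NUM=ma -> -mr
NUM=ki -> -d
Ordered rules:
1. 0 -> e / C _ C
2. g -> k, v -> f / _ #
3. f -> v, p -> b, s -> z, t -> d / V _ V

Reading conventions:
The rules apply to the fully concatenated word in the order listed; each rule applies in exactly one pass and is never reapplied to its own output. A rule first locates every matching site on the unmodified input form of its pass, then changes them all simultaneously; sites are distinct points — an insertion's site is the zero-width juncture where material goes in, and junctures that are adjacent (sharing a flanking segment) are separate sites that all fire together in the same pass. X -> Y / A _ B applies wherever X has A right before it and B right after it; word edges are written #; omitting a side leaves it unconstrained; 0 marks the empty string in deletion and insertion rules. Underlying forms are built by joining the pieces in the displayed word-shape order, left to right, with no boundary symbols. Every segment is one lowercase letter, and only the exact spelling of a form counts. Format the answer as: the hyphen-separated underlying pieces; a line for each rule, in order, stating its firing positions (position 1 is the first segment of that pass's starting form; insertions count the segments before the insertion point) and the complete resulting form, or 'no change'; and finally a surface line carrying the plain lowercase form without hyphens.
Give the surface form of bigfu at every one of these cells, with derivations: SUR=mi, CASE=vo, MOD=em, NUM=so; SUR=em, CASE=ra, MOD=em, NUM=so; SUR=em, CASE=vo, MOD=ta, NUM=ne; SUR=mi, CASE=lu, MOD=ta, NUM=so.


cell SUR=mi, CASE=vo, MOD=em, NUM=so:
underlying: bigfu-fu-dg-ut-r
1. 0 -> e / C _ C: inserts after position(s) 3, 8, 11: bigefufudeguter
2. g -> k, v -> f / _ #: no change
3. f -> v, p -> b, s -> z, t -> d / V _ V: fires at position(s) 5, 7, 13: bigevuvudeguder
surface: bigevuvudeguder

cell SUR=em, CASE=ra, MOD=em, NUM=so:
underlying: bigfu-a-dg-ut-bem
1. 0 -> e / C _ C: inserts after position(s) 3, 7, 10: bigefuadegutebem
2. g -> k, v -> f / _ #: no change
3. f -> v, p -> b, s -> z, t -> d / V _ V: fires at position(s) 5, 12: bigevuadegudebem
surface: bigevuadegudebem

cell SUR=em, CASE=vo, MOD=ta, NUM=ne:
underlying: bigfu-a-ge-fit-r
1. 0 -> e / C _ C: inserts after position(s) 3, 11: bigefuagefiter
2. g -> k, v -> f / _ #: no change
3. f -> v, p -> b, s -> z, t -> d / V _ V: fires at position(s) 5, 10, 12: bigevuagevider
surface: bigevuagevider

cell SUR=mi, CASE=lu, MOD=ta, NUM=so:
underlying: bigfu-fu-ge-ut-g
1. 0 -> e / C _ C: inserts after position(s) 3, 11: bigefufugeuteg
2. g -> k, v -> f / _ #: fires at position(s) 14: bigefufugeutek
3. f -> v, p -> b, s -> z, t -> d / V _ V: fires at position(s) 5, 7, 12: bigevuvugeudek
surface: bigevuvugeudek


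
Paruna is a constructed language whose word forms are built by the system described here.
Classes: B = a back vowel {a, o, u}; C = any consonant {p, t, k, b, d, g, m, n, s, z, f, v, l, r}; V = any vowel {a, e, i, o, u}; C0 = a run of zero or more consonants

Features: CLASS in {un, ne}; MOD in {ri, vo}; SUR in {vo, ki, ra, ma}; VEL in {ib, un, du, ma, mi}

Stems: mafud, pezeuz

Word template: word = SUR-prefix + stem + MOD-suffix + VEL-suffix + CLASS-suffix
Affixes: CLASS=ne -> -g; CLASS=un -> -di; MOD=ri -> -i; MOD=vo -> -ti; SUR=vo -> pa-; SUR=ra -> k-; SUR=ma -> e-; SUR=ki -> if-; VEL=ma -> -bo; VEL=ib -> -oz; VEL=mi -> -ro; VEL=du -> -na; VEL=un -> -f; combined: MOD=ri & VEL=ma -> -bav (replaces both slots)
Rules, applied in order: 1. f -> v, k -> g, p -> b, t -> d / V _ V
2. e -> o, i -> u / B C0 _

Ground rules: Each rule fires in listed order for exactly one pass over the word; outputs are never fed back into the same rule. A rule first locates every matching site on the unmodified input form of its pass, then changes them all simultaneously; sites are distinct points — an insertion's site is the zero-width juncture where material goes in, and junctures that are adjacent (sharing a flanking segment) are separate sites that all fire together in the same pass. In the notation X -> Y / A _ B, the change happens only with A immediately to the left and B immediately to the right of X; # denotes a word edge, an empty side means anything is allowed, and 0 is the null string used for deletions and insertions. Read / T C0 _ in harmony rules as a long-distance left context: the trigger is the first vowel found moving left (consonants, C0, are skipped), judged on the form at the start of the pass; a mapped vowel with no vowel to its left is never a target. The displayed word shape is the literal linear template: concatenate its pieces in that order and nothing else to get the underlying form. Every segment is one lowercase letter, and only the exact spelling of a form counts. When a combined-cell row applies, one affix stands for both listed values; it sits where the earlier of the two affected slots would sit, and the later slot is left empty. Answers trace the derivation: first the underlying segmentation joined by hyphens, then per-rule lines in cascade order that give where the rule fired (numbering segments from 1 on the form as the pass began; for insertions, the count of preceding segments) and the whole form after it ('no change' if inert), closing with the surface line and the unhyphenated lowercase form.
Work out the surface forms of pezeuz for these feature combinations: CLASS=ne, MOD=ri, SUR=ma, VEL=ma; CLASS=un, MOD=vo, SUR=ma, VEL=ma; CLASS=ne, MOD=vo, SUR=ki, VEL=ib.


cell CLASS=ne, MOD=ri, SUR=ma, VEL=ma:
underlying: e-pezeuz-bav-g
1. f -> v, k -> g, p -> b, t -> d / V _ V: fires at position(s) 2: ebezeuzbavg
2. e -> o, i -> u / B C0 _: no change
surface: ebezeuzbavg

cell CLASS=un, MOD=vo, SUR=ma, VEL=ma:
underlying: e-pezeuz-ti-bo-di
1. f -> v, k -> g, p -> b, t -> d / V _ V: fires at position(s) 2: ebezeuztibodi
2. e -> o, i -> u / B C0 _: fires at position(s) 9, 13: ebezeuztubodu
surface: ebezeuztubodu

cell CLASS=ne, MOD=vo, SUR=ki, VEL=ib:
underlying: if-pezeuz-ti-oz-g
1. f -> v, k -> g, p -> b, t -> d / V _ V: no change
2. e -> o, i -> u / B C0 _: fires at position(s) 10: ifpezeuztuozg
surface: ifpezeuztuozg


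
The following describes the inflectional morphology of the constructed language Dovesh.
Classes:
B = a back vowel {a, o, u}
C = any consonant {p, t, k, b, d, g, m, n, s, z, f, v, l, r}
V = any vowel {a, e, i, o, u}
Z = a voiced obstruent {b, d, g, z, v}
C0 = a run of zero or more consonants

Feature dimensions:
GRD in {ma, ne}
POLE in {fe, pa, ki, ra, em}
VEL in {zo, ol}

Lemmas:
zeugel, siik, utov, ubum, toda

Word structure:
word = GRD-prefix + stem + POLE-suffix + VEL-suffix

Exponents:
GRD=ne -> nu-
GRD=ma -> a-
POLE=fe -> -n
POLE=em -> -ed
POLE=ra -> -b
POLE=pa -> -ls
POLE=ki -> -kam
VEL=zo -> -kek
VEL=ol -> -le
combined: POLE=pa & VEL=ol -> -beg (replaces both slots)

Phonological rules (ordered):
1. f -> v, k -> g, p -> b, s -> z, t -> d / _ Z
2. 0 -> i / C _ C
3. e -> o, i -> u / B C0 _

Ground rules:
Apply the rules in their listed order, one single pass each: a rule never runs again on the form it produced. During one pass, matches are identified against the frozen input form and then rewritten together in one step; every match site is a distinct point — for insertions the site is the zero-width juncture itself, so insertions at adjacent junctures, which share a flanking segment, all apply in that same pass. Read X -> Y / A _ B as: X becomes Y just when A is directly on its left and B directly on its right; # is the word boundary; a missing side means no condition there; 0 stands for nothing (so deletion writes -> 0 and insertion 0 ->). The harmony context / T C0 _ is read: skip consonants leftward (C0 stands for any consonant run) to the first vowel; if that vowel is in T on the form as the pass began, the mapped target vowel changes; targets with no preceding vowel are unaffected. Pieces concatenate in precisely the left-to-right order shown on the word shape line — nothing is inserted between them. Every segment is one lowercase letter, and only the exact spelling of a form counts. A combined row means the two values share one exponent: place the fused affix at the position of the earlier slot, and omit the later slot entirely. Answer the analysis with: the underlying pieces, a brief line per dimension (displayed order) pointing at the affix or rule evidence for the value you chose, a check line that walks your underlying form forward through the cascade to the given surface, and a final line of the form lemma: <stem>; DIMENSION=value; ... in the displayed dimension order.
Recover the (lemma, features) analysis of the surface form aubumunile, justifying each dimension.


underlying: a-ubum-n-le
GRD=ma - signalled by the affix a-
POLE=fe - signalled by the affix -n
VEL=ol - signalled by the affix -le
check: aubumnle -> aubumnle -> aubuminile -> aubumunile
lemma: ubum; GRD=ma; POLE=fe; VEL=ol


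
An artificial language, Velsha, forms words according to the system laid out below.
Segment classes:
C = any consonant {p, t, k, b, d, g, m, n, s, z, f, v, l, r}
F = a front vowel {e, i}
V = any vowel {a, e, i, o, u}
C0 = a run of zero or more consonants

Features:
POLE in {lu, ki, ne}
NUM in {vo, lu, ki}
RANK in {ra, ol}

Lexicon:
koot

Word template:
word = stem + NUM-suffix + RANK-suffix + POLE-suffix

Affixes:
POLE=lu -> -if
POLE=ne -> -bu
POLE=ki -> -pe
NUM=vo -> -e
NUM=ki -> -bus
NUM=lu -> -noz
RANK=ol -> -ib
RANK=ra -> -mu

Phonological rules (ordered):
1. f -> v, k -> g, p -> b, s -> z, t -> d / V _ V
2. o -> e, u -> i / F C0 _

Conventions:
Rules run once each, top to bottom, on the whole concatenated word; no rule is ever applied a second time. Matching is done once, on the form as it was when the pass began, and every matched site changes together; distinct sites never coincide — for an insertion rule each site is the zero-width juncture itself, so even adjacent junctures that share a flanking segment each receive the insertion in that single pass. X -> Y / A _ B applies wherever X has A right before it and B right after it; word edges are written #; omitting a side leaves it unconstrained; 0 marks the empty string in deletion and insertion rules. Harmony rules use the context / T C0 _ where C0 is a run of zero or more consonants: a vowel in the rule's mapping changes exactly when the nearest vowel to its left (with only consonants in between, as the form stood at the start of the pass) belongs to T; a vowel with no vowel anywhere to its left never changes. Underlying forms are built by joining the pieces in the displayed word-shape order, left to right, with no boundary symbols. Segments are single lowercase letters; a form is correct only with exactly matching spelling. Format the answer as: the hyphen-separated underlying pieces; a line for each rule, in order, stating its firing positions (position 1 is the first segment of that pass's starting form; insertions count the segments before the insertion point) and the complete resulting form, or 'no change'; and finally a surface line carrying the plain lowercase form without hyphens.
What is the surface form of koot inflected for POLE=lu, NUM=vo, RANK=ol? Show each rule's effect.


underlying: koot-e-ib-if
1. f -> v, k -> g, p -> b, s -> z, t -> d / V _ V: fires at position(s) 4: koodeibif
2. o -> e, u -> i / F C0 _: no change
surface: koodeibif


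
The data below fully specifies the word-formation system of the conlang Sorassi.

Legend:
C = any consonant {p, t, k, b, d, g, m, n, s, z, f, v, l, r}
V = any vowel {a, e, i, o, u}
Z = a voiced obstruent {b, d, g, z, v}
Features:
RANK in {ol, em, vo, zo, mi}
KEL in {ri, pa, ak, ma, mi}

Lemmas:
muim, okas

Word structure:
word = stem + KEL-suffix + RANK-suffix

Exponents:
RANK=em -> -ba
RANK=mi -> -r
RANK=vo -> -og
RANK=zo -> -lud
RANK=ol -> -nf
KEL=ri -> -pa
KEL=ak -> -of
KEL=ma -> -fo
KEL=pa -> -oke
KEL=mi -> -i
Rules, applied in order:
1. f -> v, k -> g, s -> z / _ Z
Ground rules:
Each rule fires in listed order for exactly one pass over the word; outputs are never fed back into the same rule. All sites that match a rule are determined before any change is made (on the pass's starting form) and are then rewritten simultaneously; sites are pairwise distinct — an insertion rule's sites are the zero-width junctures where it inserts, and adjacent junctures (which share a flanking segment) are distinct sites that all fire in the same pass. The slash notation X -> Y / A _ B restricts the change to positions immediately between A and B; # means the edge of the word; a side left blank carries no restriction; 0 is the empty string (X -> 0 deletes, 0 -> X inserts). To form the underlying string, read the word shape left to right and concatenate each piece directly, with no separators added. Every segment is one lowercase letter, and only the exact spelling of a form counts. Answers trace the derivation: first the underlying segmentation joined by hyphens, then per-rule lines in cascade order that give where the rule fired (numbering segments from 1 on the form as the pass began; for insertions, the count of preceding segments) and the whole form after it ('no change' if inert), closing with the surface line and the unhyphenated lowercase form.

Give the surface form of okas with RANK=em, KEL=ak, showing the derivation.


underlying: okas-of-ba
1. f -> v, k -> g, s -> z / _ Z: fires at position(s) 6: okasovba
surface: okasovba


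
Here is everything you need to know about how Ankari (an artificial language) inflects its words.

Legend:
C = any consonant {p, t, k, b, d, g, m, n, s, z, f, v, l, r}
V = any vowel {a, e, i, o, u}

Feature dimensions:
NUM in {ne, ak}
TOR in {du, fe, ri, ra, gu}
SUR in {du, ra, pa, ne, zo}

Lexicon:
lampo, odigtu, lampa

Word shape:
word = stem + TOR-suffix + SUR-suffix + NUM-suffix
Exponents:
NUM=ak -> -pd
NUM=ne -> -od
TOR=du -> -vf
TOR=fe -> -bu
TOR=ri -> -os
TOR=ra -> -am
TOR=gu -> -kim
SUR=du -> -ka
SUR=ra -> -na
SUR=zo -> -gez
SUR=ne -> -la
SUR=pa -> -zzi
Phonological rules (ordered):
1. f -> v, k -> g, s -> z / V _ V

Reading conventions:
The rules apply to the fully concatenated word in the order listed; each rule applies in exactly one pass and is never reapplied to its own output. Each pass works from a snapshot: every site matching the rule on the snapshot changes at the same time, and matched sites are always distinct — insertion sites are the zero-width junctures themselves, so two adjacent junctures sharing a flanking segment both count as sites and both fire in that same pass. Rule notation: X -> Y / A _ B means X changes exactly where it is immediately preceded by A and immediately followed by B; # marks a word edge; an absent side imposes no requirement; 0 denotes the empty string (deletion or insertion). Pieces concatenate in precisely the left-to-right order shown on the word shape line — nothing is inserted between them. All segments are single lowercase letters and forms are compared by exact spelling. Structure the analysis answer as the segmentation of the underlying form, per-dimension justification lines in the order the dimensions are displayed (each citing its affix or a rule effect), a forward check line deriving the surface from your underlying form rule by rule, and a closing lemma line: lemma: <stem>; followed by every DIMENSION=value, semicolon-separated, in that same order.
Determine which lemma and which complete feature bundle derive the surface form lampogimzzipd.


underlying: lampo-kim-zzi-pd
NUM=ak - signalled by the affix -pd
TOR=gu - signalled by the affix -kim
SUR=pa - signalled by the affix -zzi
check: lampokimzzipd -> lampogimzzipd
lemma: lampo; NUM=ak; TOR=gu; SUR=pa
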